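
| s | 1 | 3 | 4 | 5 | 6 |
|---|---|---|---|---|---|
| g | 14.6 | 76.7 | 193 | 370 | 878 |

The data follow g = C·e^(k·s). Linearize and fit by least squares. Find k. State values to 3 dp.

k = 0.816

Linearized form: ln g = k·s + ln C. From the 5 transformed points,
Σs = 19.0000, Σ(s)² = 87.0000, Σln g = 24.9748, Σs·ln g = 106.9849.
Equations: 87.0000·k + 19.0000·ln C = 106.9849;  19.0000·k + 5·ln C = 24.9748.
Slope k = (n·Σs·ln g − Σs·Σln g)/(n·Σ(s)² − (Σs)²) = (5·106.9849 − 19.0000·24.9748)/74.0000 = 0.81627; ln C = (Σln g − k·Σs)/n = 1.89313.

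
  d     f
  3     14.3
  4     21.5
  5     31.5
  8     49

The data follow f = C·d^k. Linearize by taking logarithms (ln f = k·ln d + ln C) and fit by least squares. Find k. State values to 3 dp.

With ln fᵢ as the transformed response and ln dᵢ as the regressor:
Σln d = 6.1738, Σ(ln d)² = 10.0431, Σln f = 13.0701, Σln d·ln f = 20.8212.
Normal system: [[10.0431, 6.1738]; [6.1738, 4]]·[k, ln C]ᵀ = [20.8212, 13.0701]ᵀ.
Slope k = (n·Σln d·ln f − Σln d·Σln f)/(n·Σ(ln d)² − (Σln d)²) = (4·20.8212 − 6.1738·13.0701)/2.0569 = 1.26043; ln C = (Σln f − k·Σln d)/n = 1.32212.

k = 1.260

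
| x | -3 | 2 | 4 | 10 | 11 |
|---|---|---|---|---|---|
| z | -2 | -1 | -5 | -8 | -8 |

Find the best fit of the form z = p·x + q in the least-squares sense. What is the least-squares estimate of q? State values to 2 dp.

q = -2.35

Setting ∂/∂p … = 0 gives: 250·p + 24·q = -184;  24·p + 5·q = -24.
(Σx·x = 250, Σx = 24, Σ1 = 5, Σx·z = -184, Σz = -24.)
Eliminating q: 5·(row 1) − 24·(row 2) gives 674·p = 5·(-184) − 24·(-24) = -344, so p = -172/337.
Then q = ((-24) − 24·(-172/337))/5 = -792/337.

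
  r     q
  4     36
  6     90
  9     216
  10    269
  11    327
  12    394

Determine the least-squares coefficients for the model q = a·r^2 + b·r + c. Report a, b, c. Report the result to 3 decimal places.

From the data, Σr^2·r^2 = 53490, Σr^2·r = 5068, Σr^2 = 498, Σr·r = 498, Σr = 52, Σ1 = 6.
For Mᵀq: Σr^2·q = 144515, Σr·q = 13643, Σq = 1332.
So MᵀM·[a, b, c]ᵀ = Mᵀq: [[53490, 5068, 498]; [5068, 498, 52]; [498, 52, 6]]·[a, b, c]ᵀ = [144515, 13643, 1332]ᵀ.
Row-reducing yields a = 43417/14820, b = -5431/2470, c = -31159/14820.

a = 2.930, b = -2.199, c = -2.102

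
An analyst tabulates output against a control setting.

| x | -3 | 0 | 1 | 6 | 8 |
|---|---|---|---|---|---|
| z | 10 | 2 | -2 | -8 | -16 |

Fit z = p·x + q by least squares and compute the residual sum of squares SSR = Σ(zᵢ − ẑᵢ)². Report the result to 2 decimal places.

SSR = 14.23

Forming AᵀA = [[110, 12]; [12, 5]] and Aᵀz = [-208, -14]ᵀ gives AᵀA·[p, q]ᵀ = Aᵀz.
Δ = 110·5 − 12² = 406.
p = ((-208)·5 − 12·(-14))/406 = -436/203; q = (110·(-14) − 12·(-208))/406 = 478/203.
Residuals: 244/203, -72/203, -64/29, 514/203, -34/29; SSR = 2888/203.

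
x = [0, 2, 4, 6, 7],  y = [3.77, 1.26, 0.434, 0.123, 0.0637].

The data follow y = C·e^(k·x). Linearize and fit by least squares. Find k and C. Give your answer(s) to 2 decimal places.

With ln yᵢ as the transformed response and xᵢ as the regressor:
AᵀA = [[105.0000, 19.0000]; [19.0000, 5]], rhs = [-34.7250, -4.1257]ᵀ  (here Σx = 19.0000, Σ(x)² = 105.0000, Σln y = -4.1257, Σx·ln y = -34.7250).
Solving (det = 164.0000): k = -0.58072, ln C = 1.38159, so C = exp(1.38159) = 3.98123.

k = -0.58, C = 3.98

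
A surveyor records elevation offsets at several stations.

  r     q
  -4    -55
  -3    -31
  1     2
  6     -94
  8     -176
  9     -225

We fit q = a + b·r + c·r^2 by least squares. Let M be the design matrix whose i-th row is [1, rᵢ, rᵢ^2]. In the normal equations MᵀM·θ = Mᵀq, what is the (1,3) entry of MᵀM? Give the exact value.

207

Row 1 ↔ basis 1, column 3 ↔ basis r^2, so (MᵀM)_{1,3} = Σᵢ r^2 = (1)·(16) + (1)·(9) + (1)·(1) + (1)·(36) + (1)·(64) + (1)·(81) = 207.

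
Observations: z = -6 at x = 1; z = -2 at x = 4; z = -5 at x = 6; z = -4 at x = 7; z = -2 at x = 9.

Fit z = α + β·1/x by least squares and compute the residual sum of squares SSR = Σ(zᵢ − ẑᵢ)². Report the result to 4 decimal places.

Entries of AᵀA: Σ1 = 5, Σ1/x = 421/252, Σ1/x·1/x = 71317/63504.
Right-hand side: Σz = -19, Σ1/x·z = -512/63.
Normal equations: [[5, 421/252]; [421/252, 71317/63504]]·[α, β]ᵀ = [-19, -512/63]ᵀ.
Δ = 5·(71317/63504) − (421/252)² = 11209/3969.
α = ((-19)·(71317/63504) − (421/252)·(-512/63))/(11209/3969) = -492815/179344; β = (5·(-512/63) − (421/252)·(-19))/(11209/3969) = -141183/44836.
Residuals: -18517/179344, 137655/89672, -309783/179344, -143885/179344, 196875/179344; SSR = 1291187/179344.

SSR = 7.1995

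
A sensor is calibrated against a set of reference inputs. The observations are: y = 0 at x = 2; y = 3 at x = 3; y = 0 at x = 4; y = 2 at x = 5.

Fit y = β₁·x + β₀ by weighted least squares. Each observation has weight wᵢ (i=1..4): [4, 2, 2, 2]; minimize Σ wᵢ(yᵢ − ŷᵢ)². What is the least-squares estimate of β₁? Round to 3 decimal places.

From the data, Σwᵢ·x·x = 116, Σwᵢ·x = 32, Σwᵢ·1 = 10.
For MᵀWy: Σwᵢ·x·y = 38, Σwᵢ·y = 10.
So MᵀWM·[β₁, β₀]ᵀ = MᵀWy: [[116, 32]; [32, 10]]·[β₁, β₀]ᵀ = [38, 10]ᵀ.
det = 116·10 − 32² = 136.
β₁ = (38·10 − 32·10)/136 = 15/34; β₀ = (116·10 − 32·38)/136 = -7/17.

β₁ = 0.441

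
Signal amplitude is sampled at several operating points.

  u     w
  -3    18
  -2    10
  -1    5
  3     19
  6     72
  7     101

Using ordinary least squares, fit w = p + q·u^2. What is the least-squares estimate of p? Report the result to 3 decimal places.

p = 1.453

AᵀA·[p, q]ᵀ = Aᵀw reads: 6·p + 108·q = 225;  108·p + 3876·q = 7919.
Eliminating q: 3876·(row 1) − 108·(row 2) gives 11592·p = 3876·225 − 108·7919 = 16848, so p = 234/161.
Then q = (7919 − 108·(234/161))/3876 = 3869/1932.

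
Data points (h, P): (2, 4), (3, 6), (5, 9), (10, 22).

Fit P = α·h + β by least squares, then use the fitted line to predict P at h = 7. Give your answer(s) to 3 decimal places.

Normal-equation sums: Σh·h = 138, Σh = 20, Σ1 = 4.
For XᵀP: Σh·P = 291, ΣP = 41.
Δ = 138·4 − 20² = 152.
α = (291·4 − 20·41)/152 = 43/19; β = (138·41 − 20·291)/152 = -81/76.
At h = 7: P̂ = (43/19)·(7) + (-81/76)·(1) = 1123/76.

P̂ = 14.776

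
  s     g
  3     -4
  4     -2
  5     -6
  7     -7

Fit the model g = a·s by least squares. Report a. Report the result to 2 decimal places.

a = -1.00

Setting ∂/∂a … = 0 gives: 99·a = -99.
(Σs·s = 99, Σs·g = -99.)
a = (-99)/99 = -1.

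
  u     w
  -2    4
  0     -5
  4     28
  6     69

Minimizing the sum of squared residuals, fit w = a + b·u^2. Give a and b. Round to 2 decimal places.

a = -4.64, b = 2.05

The normal equations are: 4·a + 56·b = 96;  56·a + 1568·b = 2948.
(Σ1 = 4, Σu^2 = 56, Σu^2·u^2 = 1568, Σw = 96, Σu^2·w = 2948.)
Eliminating b: 1568·(row 1) − 56·(row 2) gives 3136·a = 1568·96 − 56·2948 = -14560, so a = -65/14.
Then b = (2948 − 56·(-65/14))/1568 = 401/196.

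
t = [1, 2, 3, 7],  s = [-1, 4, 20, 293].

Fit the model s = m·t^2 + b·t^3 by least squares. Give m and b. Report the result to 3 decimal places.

m = -0.720, b = 0.957

Entries of AᵀA: Σt^2·t^2 = 2499, Σt^2·t^3 = 17083, Σt^3·t^3 = 118443.
Right-hand side: Σt^2·s = 14552, Σt^3·s = 101070.
Normal equations: [[2499, 17083]; [17083, 118443]]·[m, b]ᵀ = [14552, 101070]ᵀ.
Determinant 2499·118443 − 17083² = 4160168.
m = (14552·118443 − 17083·101070)/4160168 = -1498137/2080084; b = (2499·101070 − 17083·14552)/4160168 = 1991057/2080084.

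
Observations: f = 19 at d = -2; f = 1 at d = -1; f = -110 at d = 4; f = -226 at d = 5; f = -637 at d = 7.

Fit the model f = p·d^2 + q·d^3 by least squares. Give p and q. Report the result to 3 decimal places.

From the data, Σd^2·d^2 = 3299, Σd^2·d^3 = 20923, Σd^3·d^3 = 137435.
Right-hand side: Σd^2·f = -38546, Σd^3·f = -253934.
So MᵀM·[p, q]ᵀ = Mᵀf: [[3299, 20923]; [20923, 137435]]·[p, q]ᵀ = [-38546, -253934]ᵀ.
det = 3299·137435 − 20923² = 15626136.
p = ((-38546)·137435 − 20923·(-253934))/15626136 = 3872893/3906534; q = (3299·(-253934) − 20923·(-38546))/15626136 = -7807577/3906534.

p = 0.991, q = -1.999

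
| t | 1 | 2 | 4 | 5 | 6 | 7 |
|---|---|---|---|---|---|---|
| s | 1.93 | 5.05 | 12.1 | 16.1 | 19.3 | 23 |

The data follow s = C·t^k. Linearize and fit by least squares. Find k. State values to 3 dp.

k = 1.275

With ln sᵢ as the transformed response and ln tᵢ as the regressor:
Over the data: Σln t = 7.4265, Σ(ln t)² = 11.9895, Σln s = 13.6445, Σln t·ln s = 20.4563.
Normal system: [[11.9895, 7.4265]; [7.4265, 6]]·[k, ln C]ᵀ = [20.4563, 13.6445]ᵀ.
Δ = 11.9895·6 − (7.4265)² = 16.7835; k = (20.4563·6 − 7.4265·13.6445)/16.7835 = 1.27542, ln C = (11.9895·13.6445 − 7.4265·20.4563)/16.7835 = 0.69542.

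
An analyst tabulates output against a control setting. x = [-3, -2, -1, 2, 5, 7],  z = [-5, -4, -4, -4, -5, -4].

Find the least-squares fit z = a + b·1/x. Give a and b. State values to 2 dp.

The normal equations are: 6·a + (-104/105)·b = -26;  (-104/105)·a + (36857/22050)·b = 86/21.
Determinant 6·(36857/22050) − (-104/105)² = 19951/2205.
a = ((-26)·(36857/22050) − (-104/105)·(86/21))/(19951/2205) = -434421/99755; b = (6·(86/21) − (-104/105)·(-26))/(19951/2205) = -2604/19951.

a = -4.35, b = -0.13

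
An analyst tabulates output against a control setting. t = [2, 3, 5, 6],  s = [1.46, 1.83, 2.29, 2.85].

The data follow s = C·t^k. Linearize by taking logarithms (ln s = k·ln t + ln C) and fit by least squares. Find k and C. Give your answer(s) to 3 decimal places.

Linearized form: ln s = k·ln t + ln C. From the 4 transformed points,
Σln t = 5.1930, Σ(ln t)² = 7.4881, Σln s = 2.8586, Σln t·ln s = 4.1363.
Equations: 7.4881·k + 5.1930·ln C = 4.1363;  5.1930·k + 4·ln C = 2.8586.
Solving (det = 2.9856): k = 0.56953, ln C = -0.02473, so C = exp(-0.02473) = 0.97558.

k = 0.570, C = 0.976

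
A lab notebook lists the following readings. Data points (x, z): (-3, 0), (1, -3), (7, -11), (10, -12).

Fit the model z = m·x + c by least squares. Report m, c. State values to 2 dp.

m = -1.00, c = -2.76

From the data, Σx·x = 159, Σx = 15, Σ1 = 4.
Moment sums: Σx·z = -200, Σz = -26.
Normal equations: [[159, 15]; [15, 4]]·[m, c]ᵀ = [-200, -26]ᵀ.
Determinant 159·4 − 15² = 411.
m = ((-200)·4 − 15·(-26))/411 = -410/411; c = (159·(-26) − 15·(-200))/411 = -378/137.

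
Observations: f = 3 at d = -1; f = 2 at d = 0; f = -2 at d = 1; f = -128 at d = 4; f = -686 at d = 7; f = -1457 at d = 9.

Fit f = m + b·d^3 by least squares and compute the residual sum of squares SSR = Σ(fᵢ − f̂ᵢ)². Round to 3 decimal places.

SSR = 3.331

The normal equations are: 6·m + 1136·b = -2268;  1136·m + 653188·b = -1305648.
(Σ1 = 6, Σd^3 = 1136, Σd^3·d^3 = 653188, Σf = -2268, Σd^3·f = -1305648.)
Determinant 6·653188 − 1136² = 2628632.
m = ((-2268)·653188 − 1136·(-1305648))/2628632 = 223218/328579; b = (6·(-1305648) − 1136·(-2268))/2628632 = -657180/328579.
Residuals: 105339/328579, 433940/328579, -223196/328579, -221810/328579, -215672/328579, 121399/328579; SSR = 1094618/328579.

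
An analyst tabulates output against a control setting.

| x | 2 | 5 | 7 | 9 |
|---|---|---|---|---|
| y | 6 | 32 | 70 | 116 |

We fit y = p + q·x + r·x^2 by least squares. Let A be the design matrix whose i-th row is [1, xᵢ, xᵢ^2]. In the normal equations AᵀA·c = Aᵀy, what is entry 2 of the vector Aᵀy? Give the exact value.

Entry 2 ↔ basis x, so (Aᵀy)_{2} = Σᵢ (x)·yᵢ = (2)·(6) + (5)·(32) + (7)·(70) + (9)·(116) = 1706.

1706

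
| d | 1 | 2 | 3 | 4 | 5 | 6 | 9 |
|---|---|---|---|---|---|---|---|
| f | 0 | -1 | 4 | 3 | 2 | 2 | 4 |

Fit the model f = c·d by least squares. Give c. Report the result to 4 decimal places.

c = 0.4651

Setting ∂/∂c … = 0 gives: 172·c = 80.
c = 80/172 = 0.465116.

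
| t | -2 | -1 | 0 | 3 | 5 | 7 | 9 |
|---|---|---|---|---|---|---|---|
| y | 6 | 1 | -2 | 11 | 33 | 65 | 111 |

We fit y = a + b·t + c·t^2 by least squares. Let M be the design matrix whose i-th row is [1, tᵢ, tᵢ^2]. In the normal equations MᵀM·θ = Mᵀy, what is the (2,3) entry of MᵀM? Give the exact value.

1215

Row 2 ↔ basis t, column 3 ↔ basis t^2, so (MᵀM)_{2,3} = Σᵢ (t)·(t^2) = (-2)·(4) + (-1)·(1) + (0)·(0) + (3)·(9) + (5)·(25) + (7)·(49) + (9)·(81) = 1215.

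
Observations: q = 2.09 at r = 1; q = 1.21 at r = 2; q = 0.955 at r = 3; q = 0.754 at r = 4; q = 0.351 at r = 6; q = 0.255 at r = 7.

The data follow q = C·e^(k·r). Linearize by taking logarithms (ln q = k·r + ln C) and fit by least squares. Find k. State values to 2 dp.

k = -0.34

Linearized form: ln q = k·r + ln C. From the 6 transformed points,
Sums: Σr = 23.0000, Σ(r)² = 115.0000, Σln q = -1.8141, Σr·ln q = -15.9964.
Normal system: [[115.0000, 23.0000]; [23.0000, 6]]·[k, ln C]ᵀ = [-15.9964, -1.8141]ᵀ.
Slope k = (n·Σr·ln q − Σr·Σln q)/(n·Σ(r)² − (Σr)²) = (6·-15.9964 − 23.0000·-1.8141)/161.0000 = -0.33699; ln C = (Σln q − k·Σr)/n = 0.98943.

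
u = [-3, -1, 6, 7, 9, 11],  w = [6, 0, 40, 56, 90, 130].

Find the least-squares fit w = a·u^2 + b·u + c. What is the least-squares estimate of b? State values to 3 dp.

b = 0.940

Entries of XᵀX: Σu^2·u^2 = 24981, Σu^2·u = 2591, Σu^2 = 297, Σu·u = 297, Σu = 29, Σ1 = 6.
Moment sums: Σu^2·w = 27258, Σu·w = 2854, Σw = 322.
Normal equations: [[24981, 2591, 297]; [2591, 297, 29]; [297, 29, 6]]·[a, b, c]ᵀ = [27258, 2854, 322]ᵀ.
Solving the 3×3 system (Gaussian elimination) gives a = 206807/207741, b = 65065/69247, c = -31622/207741.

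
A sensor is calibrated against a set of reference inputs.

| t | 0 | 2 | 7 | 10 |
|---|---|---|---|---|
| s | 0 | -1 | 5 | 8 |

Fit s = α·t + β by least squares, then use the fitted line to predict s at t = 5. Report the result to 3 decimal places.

ŝ = 3.223

With design matrix A, AᵀA = [[153, 19]; [19, 4]] and Aᵀs = [113, 12]ᵀ.
Eliminating β: 4·(row 1) − 19·(row 2) gives 251·α = 4·113 − 19·12 = 224, so α = 224/251.
Then β = (12 − 19·(224/251))/4 = -311/251.
At t = 5: ŝ = (224/251)·(5) + (-311/251)·(1) = 809/251.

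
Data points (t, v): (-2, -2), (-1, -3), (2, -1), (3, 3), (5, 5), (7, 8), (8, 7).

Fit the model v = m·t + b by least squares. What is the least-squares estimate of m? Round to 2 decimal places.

Normal-equation sums: Σt·t = 156, Σt = 22, Σ1 = 7.
Moment sums: Σt·v = 151, Σv = 17.
Normal equations: [[156, 22]; [22, 7]]·[m, b]ᵀ = [151, 17]ᵀ.
det = 156·7 − 22² = 608.
m = (151·7 − 22·17)/608 = 683/608; b = (156·17 − 22·151)/608 = -335/304.

m = 1.12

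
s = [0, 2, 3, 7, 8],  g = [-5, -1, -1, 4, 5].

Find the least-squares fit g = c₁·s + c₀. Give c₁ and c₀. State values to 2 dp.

Entries of XᵀX: Σs·s = 126, Σs = 20, Σ1 = 5.
Moment sums: Σs·g = 63, Σg = 2.
Determinant 126·5 − 20² = 230.
c₁ = (63·5 − 20·2)/230 = 55/46; c₀ = (126·2 − 20·63)/230 = -504/115.

c₁ = 1.20, c₀ = -4.38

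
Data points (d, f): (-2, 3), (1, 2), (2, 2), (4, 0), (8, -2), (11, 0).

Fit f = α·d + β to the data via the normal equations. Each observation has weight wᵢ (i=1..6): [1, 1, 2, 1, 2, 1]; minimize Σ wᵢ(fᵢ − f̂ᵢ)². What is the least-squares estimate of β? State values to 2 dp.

AᵀWA·[α, β]ᵀ = AᵀWf reads: 278·α + 34·β = -28;  34·α + 8·β = 5.
(Σwᵢ·d·d = 278, Σwᵢ·d = 34, Σwᵢ·1 = 8, Σwᵢ·d·f = -28, Σwᵢ·f = 5.)
Eliminating β: 8·(row 1) − 34·(row 2) gives 1068·α = 8·(-28) − 34·5 = -394, so α = -197/534.
Then β = (5 − 34·(-197/534))/8 = 1171/534.

β = 2.19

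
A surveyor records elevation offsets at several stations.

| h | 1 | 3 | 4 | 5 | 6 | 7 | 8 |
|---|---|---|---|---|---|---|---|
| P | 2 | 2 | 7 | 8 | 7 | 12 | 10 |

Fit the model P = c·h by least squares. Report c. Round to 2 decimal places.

From the data, Σh·h = 200.
And Σh·P = 282.
XᵀX·[c]ᵀ = XᵀP becomes [[200]]·[c]ᵀ = [282]ᵀ.
Hence c = 282 / 200 ≈ 1.41.

c = 1.41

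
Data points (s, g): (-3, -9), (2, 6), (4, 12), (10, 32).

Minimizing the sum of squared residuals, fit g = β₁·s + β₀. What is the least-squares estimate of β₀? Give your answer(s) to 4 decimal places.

β₀ = -0.0058

From the data, Σs·s = 129, Σs = 13, Σ1 = 4.
And Σs·g = 407, Σg = 41.
Normal equations: [[129, 13]; [13, 4]]·[β₁, β₀]ᵀ = [407, 41]ᵀ.
Δ = 129·4 − 13² = 347.
β₁ = (407·4 − 13·41)/347 = 1095/347; β₀ = (129·41 − 13·407)/347 = -2/347.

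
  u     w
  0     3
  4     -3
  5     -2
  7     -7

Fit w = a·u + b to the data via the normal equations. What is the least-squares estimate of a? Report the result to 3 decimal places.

Forming AᵀA = [[90, 16]; [16, 4]] and Aᵀw = [-71, -9]ᵀ gives AᵀA·[a, b]ᵀ = Aᵀw.
det = 90·4 − 16² = 104.
a = ((-71)·4 − 16·(-9))/104 = -35/26; b = (90·(-9) − 16·(-71))/104 = 163/52.

a = -1.346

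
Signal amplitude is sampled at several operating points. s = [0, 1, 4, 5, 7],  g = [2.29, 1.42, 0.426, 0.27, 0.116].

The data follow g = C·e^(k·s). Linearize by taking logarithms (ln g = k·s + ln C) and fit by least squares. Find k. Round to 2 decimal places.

Linearized form: ln g = k·s + ln C. From the 5 transformed points,
Over the data: Σs = 17.0000, Σ(s)² = 91.0000, Σln g = -3.1376, Σs·ln g = -24.6884.
Normal system: [[91.0000, 17.0000]; [17.0000, 5]]·[k, ln C]ᵀ = [-24.6884, -3.1376]ᵀ.
Solving (det = 166.0000): k = -0.42231, ln C = 0.80832.

k = -0.42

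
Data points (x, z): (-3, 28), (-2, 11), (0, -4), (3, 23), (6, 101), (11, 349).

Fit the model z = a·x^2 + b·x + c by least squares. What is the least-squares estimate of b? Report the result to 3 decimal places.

With design matrix A, AᵀA = [[16115, 1539, 179]; [1539, 179, 15]; [179, 15, 6]] and Aᵀz = [46368, 4408, 508]ᵀ.
Solving the 3×3 system (Gaussian elimination) gives a = 743599/249950, b = -192899/249950, c = -269678/124975.

b = -0.772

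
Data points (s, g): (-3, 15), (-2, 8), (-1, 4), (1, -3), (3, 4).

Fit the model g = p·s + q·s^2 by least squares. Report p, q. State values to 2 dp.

The normal equations are: 24·p + (-8)·q = -56;  (-8)·p + 180·q = 204.
Eliminating q: 180·(row 1) − (-8)·(row 2) gives 4256·p = 180·(-56) − (-8)·204 = -8448, so p = -264/133.
Then q = (204 − (-8)·(-264/133))/180 = 139/133.

p = -1.98, q = 1.05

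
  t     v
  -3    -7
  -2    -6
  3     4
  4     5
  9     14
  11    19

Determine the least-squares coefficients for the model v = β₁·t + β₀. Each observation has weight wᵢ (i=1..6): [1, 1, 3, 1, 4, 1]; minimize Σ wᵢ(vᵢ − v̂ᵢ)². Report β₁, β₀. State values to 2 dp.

Sums needed: Σwᵢ·t·t = 501, Σwᵢ·t = 55, Σwᵢ·1 = 11.
Right-hand side: Σwᵢ·t·v = 802, Σwᵢ·v = 79.
Normal equations: [[501, 55]; [55, 11]]·[β₁, β₀]ᵀ = [802, 79]ᵀ.
Eliminating β₀: 11·(row 1) − 55·(row 2) gives 2486·β₁ = 11·802 − 55·79 = 4477, so β₁ = 407/226.
Then β₀ = (79 − 55·(407/226))/11 = -4531/2486.

β₁ = 1.80, β₀ = -1.82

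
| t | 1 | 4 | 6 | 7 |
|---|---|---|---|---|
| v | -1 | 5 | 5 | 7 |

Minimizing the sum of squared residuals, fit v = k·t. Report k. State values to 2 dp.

k = 0.96

From the data, Σt·t = 102.
And Σt·v = 98.
Normal equations: [[102]]·[k]ᵀ = [98]ᵀ.
Hence k = 98 / 102 ≈ 0.960784.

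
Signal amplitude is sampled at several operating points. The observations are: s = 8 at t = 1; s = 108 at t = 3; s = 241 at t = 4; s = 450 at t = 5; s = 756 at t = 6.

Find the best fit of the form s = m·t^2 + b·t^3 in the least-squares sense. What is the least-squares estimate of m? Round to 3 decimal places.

The normal system MᵀM·[m, b]ᵀ = Mᵀs is [[2259, 12169]; [12169, 67107]]·[m, b]ᵀ = [43302, 237894]ᵀ.
Δ = 2259·67107 − 12169² = 3510152.
m = (43302·67107 − 12169·237894)/3510152 = 2733807/877538; b = (2259·237894 − 12169·43302)/3510152 = 2615127/877538.

m = 3.115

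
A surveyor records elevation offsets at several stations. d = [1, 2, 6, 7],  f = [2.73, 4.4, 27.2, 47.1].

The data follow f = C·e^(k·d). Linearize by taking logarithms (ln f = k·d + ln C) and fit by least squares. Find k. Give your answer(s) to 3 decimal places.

k = 0.469

Linearized form: ln f = k·d + ln C. From the 4 transformed points,
Σd = 16.0000, Σ(d)² = 90.0000, Σln f = 9.6414, Σd·ln f = 50.7527.
Equations: 90.0000·k + 16.0000·ln C = 50.7527;  16.0000·k + 4·ln C = 9.6414.
Δ = 90.0000·4 − (16.0000)² = 104.0000; k = (50.7527·4 − 16.0000·9.6414)/104.0000 = 0.46874, ln C = (90.0000·9.6414 − 16.0000·50.7527)/104.0000 = 0.53540.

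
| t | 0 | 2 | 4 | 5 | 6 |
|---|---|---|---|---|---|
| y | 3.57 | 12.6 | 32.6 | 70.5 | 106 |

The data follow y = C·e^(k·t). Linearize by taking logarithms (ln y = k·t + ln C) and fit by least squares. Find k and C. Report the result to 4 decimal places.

k = 0.5668, C = 3.7236

Linearized form: ln y = k·t + ln C. From the 5 transformed points,
AᵀA = [[81.0000, 17.0000]; [17.0000, 5]], rhs = [68.2633, 16.2096]ᵀ  (here Σt = 17.0000, Σ(t)² = 81.0000, Σln y = 16.2096, Σt·ln y = 68.2633).
Solving (det = 116.0000): k = 0.56684, ln C = 1.31468, so C = exp(1.31468) = 3.72356.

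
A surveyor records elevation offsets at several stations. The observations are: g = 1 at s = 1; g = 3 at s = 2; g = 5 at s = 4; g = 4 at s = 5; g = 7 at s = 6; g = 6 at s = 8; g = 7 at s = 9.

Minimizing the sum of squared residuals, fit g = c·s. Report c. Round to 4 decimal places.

c = 0.8811

The normal equations are: 227·c = 200.
c = 200/227 = 0.881057.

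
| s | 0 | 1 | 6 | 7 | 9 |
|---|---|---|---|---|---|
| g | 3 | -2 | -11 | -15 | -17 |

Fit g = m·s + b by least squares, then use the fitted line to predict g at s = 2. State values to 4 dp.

ĝ = -2.7582

Compute the Gram sums: Σs·s = 167, Σs = 23, Σ1 = 5.
For Xᵀg: Σs·g = -326, Σg = -42.
Normal equations: [[167, 23]; [23, 5]]·[m, b]ᵀ = [-326, -42]ᵀ.
Eliminating b: 5·(row 1) − 23·(row 2) gives 306·m = 5·(-326) − 23·(-42) = -664, so m = -332/153.
Then b = ((-42) − 23·(-332/153))/5 = 242/153.
At s = 2: ĝ = (-332/153)·(2) + (242/153)·(1) = -422/153.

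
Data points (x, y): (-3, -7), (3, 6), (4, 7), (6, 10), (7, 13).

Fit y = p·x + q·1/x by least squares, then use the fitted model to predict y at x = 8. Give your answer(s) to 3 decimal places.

ŷ = 13.886

The normal system MᵀM·[p, q]ᵀ = Mᵀy is [[119, 5]; [5, 261/784]]·[p, q]ᵀ = [218, 269/28]ᵀ.
Determinant 119·(261/784) − 5² = 1637/112.
p = (218·(261/784) − 5·(269/28))/(1637/112) = 19238/11459; q = (119·(269/28) − 5·218)/(1637/112) = 5964/1637.
At x = 8: ŷ = (19238/11459)·(8) + (5964/1637)·(1/8) = 318245/22918.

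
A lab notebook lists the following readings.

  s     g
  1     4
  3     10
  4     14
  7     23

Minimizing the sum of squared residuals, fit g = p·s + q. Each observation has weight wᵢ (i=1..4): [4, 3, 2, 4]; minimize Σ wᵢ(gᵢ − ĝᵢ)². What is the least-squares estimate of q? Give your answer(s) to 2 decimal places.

AᵀWA·[p, q]ᵀ = AᵀWg reads: 259·p + 49·q = 862;  49·p + 13·q = 166.
Eliminating q: 13·(row 1) − 49·(row 2) gives 966·p = 13·862 − 49·166 = 3072, so p = 512/161.
Then q = (166 − 49·(512/161))/13 = 18/23.

q = 0.78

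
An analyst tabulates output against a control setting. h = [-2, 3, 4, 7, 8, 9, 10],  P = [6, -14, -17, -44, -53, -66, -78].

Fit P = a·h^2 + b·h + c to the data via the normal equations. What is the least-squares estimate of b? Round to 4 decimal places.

Setting ∂/∂a … = 0 gives: 23411·a + 2667·b + 323·c = -19068;  2667·a + 323·b + 39·c = -2228;  323·a + 39·b + 7·c = -266.
(Σh^2·h^2 = 23411, Σh^2·h = 2667, Σh^2 = 323, Σh·h = 323, Σh = 39, Σ1 = 7, Σh^2·P = -19068, Σh·P = -2228, ΣP = -266.)
Inverting the 3×3 Gram matrix, [a, b, c]ᵀ = [-62231/128506, -396205/128506, 97858/64253]ᵀ.

b = -3.0832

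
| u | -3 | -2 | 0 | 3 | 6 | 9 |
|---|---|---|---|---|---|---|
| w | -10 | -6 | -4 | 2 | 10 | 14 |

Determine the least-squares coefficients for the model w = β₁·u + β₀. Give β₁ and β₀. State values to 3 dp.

Normal-equation sums: Σu·u = 139, Σu = 13, Σ1 = 6.
And Σu·w = 234, Σw = 6.
Normal equations: [[139, 13]; [13, 6]]·[β₁, β₀]ᵀ = [234, 6]ᵀ.
det = 139·6 − 13² = 665.
β₁ = (234·6 − 13·6)/665 = 1326/665; β₀ = (139·6 − 13·234)/665 = -2208/665.

β₁ = 1.994, β₀ = -3.320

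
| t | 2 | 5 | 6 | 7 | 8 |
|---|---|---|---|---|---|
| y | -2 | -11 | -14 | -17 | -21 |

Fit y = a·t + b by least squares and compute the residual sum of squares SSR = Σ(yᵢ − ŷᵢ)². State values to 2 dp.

SSR = 0.53

The normal system AᵀA·[a, b]ᵀ = Aᵀy is [[178, 28]; [28, 5]]·[a, b]ᵀ = [-430, -65]ᵀ.
det = 178·5 − 28² = 106.
a = ((-430)·5 − 28·(-65))/106 = -165/53; b = (178·(-65) − 28·(-430))/106 = 235/53.
Residuals: -11/53, 7/53, 13/53, 19/53, -28/53; SSR = 28/53.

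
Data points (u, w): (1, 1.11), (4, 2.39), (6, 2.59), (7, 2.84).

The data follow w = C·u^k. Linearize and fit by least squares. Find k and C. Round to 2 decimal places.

Taking logs, ln w = k·ln u + ln C, so regress ln w on ln u.
XᵀX = [[8.9188, 5.1240]; [5.1240, 4]], rhs = [4.9442, 2.9711]ᵀ  (here Σln u = 5.1240, Σ(ln u)² = 8.9188, Σln w = 2.9711, Σln u·ln w = 4.9442).
Δ = 8.9188·4 − (5.1240)² = 9.4201; k = (4.9442·4 − 5.1240·2.9711)/9.4201 = 0.48330, ln C = (8.9188·2.9711 − 5.1240·4.9442)/9.4201 = 0.12367, so C = exp(0.12367) = 1.13165.

k = 0.48, C = 1.13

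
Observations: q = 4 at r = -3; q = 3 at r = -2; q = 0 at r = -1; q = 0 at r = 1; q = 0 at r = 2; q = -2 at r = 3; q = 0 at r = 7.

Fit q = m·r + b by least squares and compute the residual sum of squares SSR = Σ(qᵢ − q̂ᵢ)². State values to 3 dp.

SSR = 13.414

Normal-equation sums: Σr·r = 77, Σr = 7, Σ1 = 7.
Moment sums: Σr·q = -24, Σq = 5.
Normal equations: [[77, 7]; [7, 7]]·[m, b]ᵀ = [-24, 5]ᵀ.
Δ = 77·7 − 7² = 490.
m = ((-24)·7 − 7·5)/490 = -29/70; b = (77·5 − 7·(-24))/490 = 79/70.
Residuals: 57/35, 73/70, -54/35, -5/7, -3/10, -66/35, 62/35; SSR = 939/70.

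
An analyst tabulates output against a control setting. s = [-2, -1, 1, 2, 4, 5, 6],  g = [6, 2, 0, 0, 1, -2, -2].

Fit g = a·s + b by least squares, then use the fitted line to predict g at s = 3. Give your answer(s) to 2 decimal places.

ĝ = 0.05

Forming AᵀA = [[87, 15]; [15, 7]] and Aᵀg = [-32, 5]ᵀ gives AᵀA·[a, b]ᵀ = Aᵀg.
det = 87·7 − 15² = 384.
a = ((-32)·7 − 15·5)/384 = -299/384; b = (87·5 − 15·(-32))/384 = 305/128.
At s = 3: ĝ = (-299/384)·(3) + (305/128)·(1) = 3/64.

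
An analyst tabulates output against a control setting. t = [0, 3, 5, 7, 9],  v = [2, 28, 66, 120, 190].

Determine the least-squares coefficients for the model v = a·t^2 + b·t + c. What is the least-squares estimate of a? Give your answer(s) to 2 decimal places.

The normal equations are: 9668·a + 1224·b + 164·c = 23172;  1224·a + 164·b + 24·c = 2964;  164·a + 24·b + 5·c = 406.
(Σt^2·t^2 = 9668, Σt^2·t = 1224, Σt^2 = 164, Σt·t = 164, Σt = 24, Σ1 = 5, Σt^2·v = 23172, Σt·v = 2964, Σv = 406.)
Inverting the 3×3 Gram matrix, [a, b, c]ᵀ = [11717/5781, 5129/1927, 11242/5781]ᵀ.

a = 2.03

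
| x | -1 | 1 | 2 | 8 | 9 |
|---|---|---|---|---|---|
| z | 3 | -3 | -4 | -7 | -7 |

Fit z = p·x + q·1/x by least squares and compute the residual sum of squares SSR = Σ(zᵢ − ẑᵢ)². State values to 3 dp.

SSR = 1.812

Normal-equation sums: Σx·x = 151, Σx·1/x = 5, Σ1/x·1/x = 11809/5184.
And Σx·z = -133, Σ1/x·z = -695/72.
det = 151·(11809/5184) − 5² = 1653559/5184.
p = ((-133)·(11809/5184) − 5·(-695/72))/(1653559/5184) = -1320397/1653559; q = (151·(-695/72) − 5·(-133))/(1653559/5184) = -4108680/1653559.
Residuals: -468400/1653559, 468400/1653559, -1919102/1653559, -498152/1653559, 765180/1653559; SSR = 2996812/1653559.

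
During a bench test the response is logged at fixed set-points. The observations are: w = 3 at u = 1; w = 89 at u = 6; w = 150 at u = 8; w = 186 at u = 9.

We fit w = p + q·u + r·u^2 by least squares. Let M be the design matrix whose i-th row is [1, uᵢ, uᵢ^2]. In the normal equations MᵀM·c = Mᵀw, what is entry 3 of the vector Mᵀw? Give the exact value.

Entry 3 ↔ basis u^2, so (Mᵀw)_{3} = Σᵢ (u^2)·wᵢ = (1)·(3) + (36)·(89) + (64)·(150) + (81)·(186) = 27873.

27873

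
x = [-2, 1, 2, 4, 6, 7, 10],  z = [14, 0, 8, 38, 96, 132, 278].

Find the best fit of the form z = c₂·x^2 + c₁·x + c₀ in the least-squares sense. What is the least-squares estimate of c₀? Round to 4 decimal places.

c₀ = -1.2136

Normal-equation sums: Σx^2·x^2 = 13986, Σx^2·x = 1624, Σx^2 = 210, Σx·x = 210, Σx = 28, Σ1 = 7.
Right-hand side: Σx^2·z = 38420, Σx·z = 4420, Σz = 566.
Solving the 3×3 system (Gaussian elimination) gives c₂ = 2096/707, c₁ = -1214/707, c₀ = -858/707.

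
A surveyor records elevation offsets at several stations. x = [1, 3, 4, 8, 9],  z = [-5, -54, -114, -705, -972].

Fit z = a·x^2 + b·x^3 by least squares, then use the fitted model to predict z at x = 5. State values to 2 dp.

The normal equations are: 10995·a + 93085·b = -126167;  93085·a + 798411·b = -1078307.
Eliminating b: 798411·(row 1) − 93085·(row 2) gives 113711720·a = 798411·(-126167) − 93085·(-1078307) = -358913542, so a = -179456771/56855860.
Then b = ((-1078307) − 93085·(-179456771/56855860))/798411 = -11173027/11371172.
At x = 5: ẑ = (-179456771/56855860)·(25) + (-11173027/11371172)·(125) = -1146956115/5685586.

ẑ = -201.73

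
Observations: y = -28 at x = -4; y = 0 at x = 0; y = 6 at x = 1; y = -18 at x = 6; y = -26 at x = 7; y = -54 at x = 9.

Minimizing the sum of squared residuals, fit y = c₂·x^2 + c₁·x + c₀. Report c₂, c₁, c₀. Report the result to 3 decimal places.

c₂ = -1.049, c₁ = 3.250, c₀ = 1.707

The normal system MᵀM·[c₂, c₁, c₀]ᵀ = Mᵀy is [[10515, 1225, 183]; [1225, 183, 19]; [183, 19, 6]]·[c₂, c₁, c₀]ᵀ = [-6738, -658, -120]ᵀ.
Solving the 3×3 system (Gaussian elimination) gives c₂ = -24829/23666, c₁ = 76917/23666, c₀ = 20197/11833.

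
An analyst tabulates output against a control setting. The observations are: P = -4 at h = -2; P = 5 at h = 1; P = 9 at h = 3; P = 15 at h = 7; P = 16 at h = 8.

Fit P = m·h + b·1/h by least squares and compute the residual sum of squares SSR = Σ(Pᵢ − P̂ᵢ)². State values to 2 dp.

SSR = 6.56

Forming AᵀA = [[127, 5]; [5, 39433/28224]] and AᵀP = [273, 99/7]ᵀ gives AᵀA·[m, b]ᵀ = AᵀP.
det = 127·(39433/28224) − 5² = 4302391/28224.
m = (273·(39433/28224) − 5·(99/7))/(4302391/28224) = 8769369/4302391; b = (127·(99/7) − 5·273)/(4302391/28224) = 12168576/4302391.
Residuals: 6413462/4302391, 9410/70531, 8357220/4302391, 1411914/4302391, -2837768/4302391; SSR = 28205604/4302391.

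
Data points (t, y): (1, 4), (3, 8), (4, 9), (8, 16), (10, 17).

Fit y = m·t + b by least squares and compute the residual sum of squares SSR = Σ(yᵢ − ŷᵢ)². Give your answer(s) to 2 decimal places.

SSR = 2.48

Forming AᵀA = [[190, 26]; [26, 5]] and Aᵀy = [362, 54]ᵀ gives AᵀA·[m, b]ᵀ = Aᵀy.
Determinant 190·5 − 26² = 274.
m = (362·5 − 26·54)/274 = 203/137; b = (190·54 − 26·362)/274 = 424/137.
Residuals: -79/137, 63/137, -3/137, 144/137, -125/137; SSR = 340/137.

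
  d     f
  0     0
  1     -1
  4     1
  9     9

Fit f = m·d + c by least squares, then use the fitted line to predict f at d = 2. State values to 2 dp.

Normal-equation sums: Σd·d = 98, Σd = 14, Σ1 = 4.
Right-hand side: Σd·f = 84, Σf = 9.
det = 98·4 − 14² = 196.
m = (84·4 − 14·9)/196 = 15/14; c = (98·9 − 14·84)/196 = -3/2.
At d = 2: f̂ = (15/14)·(2) + (-3/2)·(1) = 9/14.

f̂ = 0.64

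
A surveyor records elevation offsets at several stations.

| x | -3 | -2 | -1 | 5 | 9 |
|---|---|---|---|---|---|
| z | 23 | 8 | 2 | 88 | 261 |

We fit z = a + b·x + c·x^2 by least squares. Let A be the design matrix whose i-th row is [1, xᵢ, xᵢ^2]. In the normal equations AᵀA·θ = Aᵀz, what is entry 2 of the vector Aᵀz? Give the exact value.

Entry 2 ↔ basis x, so (Aᵀz)_{2} = Σᵢ (x)·zᵢ = (-3)·(23) + (-2)·(8) + (-1)·(2) + (5)·(88) + (9)·(261) = 2702.

2702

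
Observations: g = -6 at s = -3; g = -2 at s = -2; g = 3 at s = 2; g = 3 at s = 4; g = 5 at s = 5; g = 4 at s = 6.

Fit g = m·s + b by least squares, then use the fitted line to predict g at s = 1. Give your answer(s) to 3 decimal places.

MᵀM·[m, b]ᵀ = Mᵀg reads: 94·m + 12·b = 89;  12·m + 6·b = 7.
det = 94·6 − 12² = 420.
m = (89·6 − 12·7)/420 = 15/14; b = (94·7 − 12·89)/420 = -41/42.
At s = 1: ĝ = (15/14)·(1) + (-41/42)·(1) = 2/21.

ĝ = 0.095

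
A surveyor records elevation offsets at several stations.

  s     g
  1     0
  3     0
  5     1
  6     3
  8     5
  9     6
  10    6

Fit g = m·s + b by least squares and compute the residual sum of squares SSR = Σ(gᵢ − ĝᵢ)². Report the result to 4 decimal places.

SSR = 3.3594

Sums needed: Σs·s = 316, Σs = 42, Σ1 = 7.
Moment sums: Σs·g = 177, Σg = 21.
Determinant 316·7 − 42² = 448.
m = (177·7 − 42·21)/448 = 51/64; b = (316·21 − 42·177)/448 = -57/32.
Residuals: 63/64, -39/64, -77/64, 0, 13/32, 39/64, -3/16; SSR = 215/64.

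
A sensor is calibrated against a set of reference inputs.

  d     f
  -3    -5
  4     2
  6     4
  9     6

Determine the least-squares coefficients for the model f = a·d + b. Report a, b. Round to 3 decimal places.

a = 0.936, b = -1.994

MᵀM·[a, b]ᵀ = Mᵀf reads: 142·a + 16·b = 101;  16·a + 4·b = 7.
(Σd·d = 142, Σd = 16, Σ1 = 4, Σd·f = 101, Σf = 7.)
Eliminating b: 4·(row 1) − 16·(row 2) gives 312·a = 4·101 − 16·7 = 292, so a = 73/78.
Then b = (7 − 16·(73/78))/4 = -311/156.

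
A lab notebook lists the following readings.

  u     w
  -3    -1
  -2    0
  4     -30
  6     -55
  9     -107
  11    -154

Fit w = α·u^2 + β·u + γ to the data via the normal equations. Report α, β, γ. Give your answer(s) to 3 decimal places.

α = -0.977, β = -3.028, γ = -1.738

Forming MᵀM = [[22851, 2305, 267]; [2305, 267, 25]; [267, 25, 6]] and Mᵀw = [-29770, -3104, -347]ᵀ gives MᵀM·[α, β, γ]ᵀ = Mᵀw.
Row-reducing yields α = -1067381/1092432, β = -1102523/364144, γ = -118687/68277.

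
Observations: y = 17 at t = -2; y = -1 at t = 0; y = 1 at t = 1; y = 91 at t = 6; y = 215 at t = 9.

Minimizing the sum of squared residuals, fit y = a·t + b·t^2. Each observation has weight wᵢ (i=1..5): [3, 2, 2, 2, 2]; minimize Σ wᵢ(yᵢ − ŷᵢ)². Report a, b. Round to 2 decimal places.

a = -2.48, b = 2.93

Normal-equation sums: Σwᵢ·t·t = 248, Σwᵢ·t·t^2 = 1868, Σwᵢ·t^2·t^2 = 15764.
Right-hand side: Σwᵢ·t·y = 4862, Σwᵢ·t^2·y = 41588.
det = 248·15764 − 1868² = 420048.
a = (4862·15764 − 1868·41588)/420048 = -43409/17502; b = (248·41588 − 1868·4862)/420048 = 51317/17502.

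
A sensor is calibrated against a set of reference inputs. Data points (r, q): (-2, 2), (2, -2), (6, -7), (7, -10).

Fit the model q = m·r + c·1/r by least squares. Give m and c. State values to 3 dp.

m = -1.355, c = 1.505

Compute the Gram sums: Σr·r = 93, Σr·1/r = 4, Σ1/r·1/r = 967/1764.
Moment sums: Σr·q = -120, Σ1/r·q = -193/42.
det = 93·(967/1764) − 4² = 20569/588.
m = ((-120)·(967/1764) − 4·(-193/42))/(20569/588) = -416/307; c = (93·(-193/42) − 4·(-120))/(20569/588) = 462/307.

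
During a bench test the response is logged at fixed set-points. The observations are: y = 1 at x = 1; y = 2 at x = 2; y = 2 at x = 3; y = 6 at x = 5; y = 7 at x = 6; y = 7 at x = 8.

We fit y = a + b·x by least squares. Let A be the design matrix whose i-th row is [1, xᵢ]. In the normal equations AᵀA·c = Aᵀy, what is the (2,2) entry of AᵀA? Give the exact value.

Row 2 ↔ basis x, column 2 ↔ basis x, so (AᵀA)_{2,2} = Σᵢ (x)·(x) = (1)·(1) + (2)·(2) + (3)·(3) + (5)·(5) + (6)·(6) + (8)·(8) = 139.

139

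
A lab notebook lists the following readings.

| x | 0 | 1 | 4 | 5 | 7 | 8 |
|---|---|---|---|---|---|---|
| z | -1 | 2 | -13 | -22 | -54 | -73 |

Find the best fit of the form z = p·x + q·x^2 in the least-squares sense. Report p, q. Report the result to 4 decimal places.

MᵀM·[p, q]ᵀ = Mᵀz reads: 155·p + 1045·q = -1122;  1045·p + 7379·q = -8074.
(Σx·x = 155, Σx·x^2 = 1045, Σx^2·x^2 = 7379, Σx·z = -1122, Σx^2·z = -8074.)
Δ = 155·7379 − 1045² = 51720.
p = ((-1122)·7379 − 1045·(-8074))/51720 = 39523/12930; q = (155·(-8074) − 1045·(-1122))/51720 = -3949/2586.

p = 3.0567, q = -1.5271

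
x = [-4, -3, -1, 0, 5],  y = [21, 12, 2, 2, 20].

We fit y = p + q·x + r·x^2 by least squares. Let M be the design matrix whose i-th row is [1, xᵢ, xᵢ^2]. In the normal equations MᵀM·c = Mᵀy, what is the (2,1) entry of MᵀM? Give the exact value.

Row 2 ↔ basis x, column 1 ↔ basis 1, so (MᵀM)_{2,1} = Σᵢ x = (-4)·(1) + (-3)·(1) + (-1)·(1) + (0)·(1) + (5)·(1) = -3.

-3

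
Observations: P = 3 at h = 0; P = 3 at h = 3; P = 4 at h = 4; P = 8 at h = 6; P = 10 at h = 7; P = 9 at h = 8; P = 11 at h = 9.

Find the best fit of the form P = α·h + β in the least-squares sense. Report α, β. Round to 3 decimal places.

α = 1.014, β = 1.495

From the data, Σh·h = 255, Σh = 37, Σ1 = 7.
Moment sums: Σh·P = 314, ΣP = 48.
Normal equations: [[255, 37]; [37, 7]]·[α, β]ᵀ = [314, 48]ᵀ.
Eliminating β: 7·(row 1) − 37·(row 2) gives 416·α = 7·314 − 37·48 = 422, so α = 211/208.
Then β = (48 − 37·(211/208))/7 = 311/208.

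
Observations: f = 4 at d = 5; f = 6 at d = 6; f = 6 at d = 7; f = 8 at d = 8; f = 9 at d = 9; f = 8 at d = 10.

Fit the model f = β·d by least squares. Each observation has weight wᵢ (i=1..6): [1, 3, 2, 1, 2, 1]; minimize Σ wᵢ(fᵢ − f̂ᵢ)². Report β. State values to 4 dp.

β = 0.9300

Entries of AᵀWA: Σwᵢ·d·d = 557.
And Σwᵢ·d·f = 518.
AᵀWA·[β]ᵀ = AᵀWf becomes [[557]]·[β]ᵀ = [518]ᵀ.
Hence β = 518 / 557 ≈ 0.929982.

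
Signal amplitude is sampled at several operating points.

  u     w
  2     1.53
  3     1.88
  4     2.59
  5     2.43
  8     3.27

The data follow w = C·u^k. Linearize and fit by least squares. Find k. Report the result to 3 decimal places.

k = 0.545

Taking logs, ln w = k·ln u + ln C, so regress ln w on ln u.
AᵀA = [[10.5236, 6.8669]; [6.8669, 5]], rhs = [6.2003, 4.0809]ᵀ  (here Σln u = 6.8669, Σ(ln u)² = 10.5236, Σln w = 4.0809, Σln u·ln w = 6.2003).
Slope k = (n·Σln u·ln w − Σln u·Σln w)/(n·Σ(ln u)² − (Σln u)²) = (5·6.2003 − 6.8669·4.0809)/5.4631 = 0.54516; ln C = (Σln w − k·Σln u)/n = 0.06746.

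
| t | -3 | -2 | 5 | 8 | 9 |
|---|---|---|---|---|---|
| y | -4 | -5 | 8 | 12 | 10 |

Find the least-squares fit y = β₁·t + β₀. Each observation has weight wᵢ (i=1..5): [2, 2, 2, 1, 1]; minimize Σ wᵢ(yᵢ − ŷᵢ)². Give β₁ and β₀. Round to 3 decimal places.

β₁ = 1.447, β₀ = -0.575

Normal-equation sums: Σwᵢ·t·t = 221, Σwᵢ·t = 17, Σwᵢ·1 = 8.
Moment sums: Σwᵢ·t·y = 310, Σwᵢ·y = 20.
AᵀWA·[β₁, β₀]ᵀ = AᵀWy becomes [[221, 17]; [17, 8]]·[β₁, β₀]ᵀ = [310, 20]ᵀ.
Determinant 221·8 − 17² = 1479.
β₁ = (310·8 − 17·20)/1479 = 2140/1479; β₀ = (221·20 − 17·310)/1479 = -50/87.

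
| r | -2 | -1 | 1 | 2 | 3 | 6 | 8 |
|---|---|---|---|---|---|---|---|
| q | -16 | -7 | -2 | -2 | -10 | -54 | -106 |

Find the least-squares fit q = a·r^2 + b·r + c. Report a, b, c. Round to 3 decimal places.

Entries of AᵀA: Σr^2·r^2 = 5507, Σr^2·r = 755, Σr^2 = 119, Σr·r = 119, Σr = 17, Σ1 = 7.
And Σr^2·q = -8899, Σr·q = -1169, Σq = -197.
Row-reducing yields a = -191639/93801, b = 315611/93801, c = -49483/31267.

a = -2.043, b = 3.365, c = -1.583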